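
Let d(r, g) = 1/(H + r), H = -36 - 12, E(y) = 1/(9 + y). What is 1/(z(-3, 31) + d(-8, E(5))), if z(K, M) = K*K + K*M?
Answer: -56/4705 ≈ -0.011902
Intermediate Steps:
z(K, M) = K² + K*M
H = -48
d(r, g) = 1/(-48 + r)
1/(z(-3, 31) + d(-8, E(5))) = 1/(-3*(-3 + 31) + 1/(-48 - 8)) = 1/(-3*28 + 1/(-56)) = 1/(-84 - 1/56) = 1/(-4705/56) = -56/4705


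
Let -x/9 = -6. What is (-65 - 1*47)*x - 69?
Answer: -6117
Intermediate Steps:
x = 54 (x = -9*(-6) = 54)
(-65 - 1*47)*x - 69 = (-65 - 1*47)*54 - 69 = (-65 - 47)*54 - 69 = -112*54 - 69 = -6048 - 69 = -6117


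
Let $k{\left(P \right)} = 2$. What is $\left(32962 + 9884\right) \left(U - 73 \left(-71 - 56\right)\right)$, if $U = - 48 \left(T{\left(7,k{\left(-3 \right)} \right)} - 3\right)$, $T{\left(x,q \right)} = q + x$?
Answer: $384885618$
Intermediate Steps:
$U = -288$ ($U = - 48 \left(\left(2 + 7\right) - 3\right) = - 48 \left(9 - 3\right) = \left(-48\right) 6 = -288$)
$\left(32962 + 9884\right) \left(U - 73 \left(-71 - 56\right)\right) = \left(32962 + 9884\right) \left(-288 - 73 \left(-71 - 56\right)\right) = 42846 \left(-288 - -9271\right) = 42846 \left(-288 + 9271\right) = 42846 \cdot 8983 = 384885618$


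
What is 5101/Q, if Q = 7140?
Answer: 5101/7140 ≈ 0.71443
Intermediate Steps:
5101/Q = 5101/7140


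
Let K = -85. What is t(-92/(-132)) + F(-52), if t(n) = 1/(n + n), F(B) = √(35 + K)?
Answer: 33/46 + 5*I*√2 ≈ 0.71739 + 7.0711*I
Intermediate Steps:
F(B) = 5*I*√2 (F(B) = √(35 - 85) = √(-50) = 5*I*√2)
t(n) = 1/(2*n)
t(-92/(-132)) + F(-52) = 1/(2*((-92/(-132)))) + 5*I*√2 = 1/(2*((-92*(-1/132)))) + 5*I*√2 = 1/(2*(23/33)) + 5*I*√2 = (½)*(33/23) + 5*I*√2 = 33/46 + 5*I*√2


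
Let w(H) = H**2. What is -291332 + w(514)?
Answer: -27136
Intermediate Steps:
-291332 + w(514) = -291332 + 514**2 = -291332 + 264196 = -27136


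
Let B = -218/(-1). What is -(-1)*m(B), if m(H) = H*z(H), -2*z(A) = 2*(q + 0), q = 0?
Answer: 0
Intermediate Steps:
z(A) = 0 (z(A) = -(0 + 0) = -0 = -½*0 = 0)
B = 218 (B = -218*(-1) = 218)
m(H) = 0 (m(H) = H*0 = 0)
-(-1)*m(B) = -(-1)*0 = -1*0 = 0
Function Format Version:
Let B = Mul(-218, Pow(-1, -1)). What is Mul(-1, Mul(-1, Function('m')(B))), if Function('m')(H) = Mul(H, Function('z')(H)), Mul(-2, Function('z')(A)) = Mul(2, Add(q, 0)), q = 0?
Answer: 0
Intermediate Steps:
Function('z')(A) = 0 (Function('z')(A) = Mul(Rational(-1, 2), Mul(2, Add(0, 0))) = Mul(Rational(-1, 2), Mul(2, 0)) = Mul(Rational(-1, 2), 0) = 0)
B = 218 (B = Mul(-218, -1) = 218)
Function('m')(H) = 0 (Function('m')(H) = Mul(H, 0) = 0)
Mul(-1, Mul(-1, Function('m')(B))) = Mul(-1, Mul(-1, 0)) = Mul(-1, 0) = 0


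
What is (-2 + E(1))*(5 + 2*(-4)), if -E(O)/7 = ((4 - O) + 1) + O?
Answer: 111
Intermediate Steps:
E(O) = -35 (E(O) = -7*(((4 - O) + 1) + O) = -7*((5 - O) + O) = -7*5 = -35)
(-2 + E(1))*(5 + 2*(-4)) = (-2 - 35)*(5 + 2*(-4)) = -37*(5 - 8) = -37*(-3) = 111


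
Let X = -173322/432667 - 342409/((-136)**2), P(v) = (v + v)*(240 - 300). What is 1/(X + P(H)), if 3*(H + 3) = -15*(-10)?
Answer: -470741696/2663886391235 ≈ -0.00017671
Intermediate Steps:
H = 47 (H = -3 + (-15*(-10))/3 = -3 + (1/3)*150 = -3 + 50 = 47)
P(v) = -120*v (P(v) = (2*v)*(-60) = -120*v)
X = -8903225795/470741696 (X = -173322*1/432667 - 342409/18496 = -173322/432667 - 342409*1/18496 = -173322/432667 - 342409/18496 = -8903225795/470741696 ≈ -18.913)
1/(X + P(H)) = 1/(-8903225795/470741696 - 120*47) = 1/(-8903225795/470741696 - 5640) = 1/(-2663886391235/470741696) = -470741696/2663886391235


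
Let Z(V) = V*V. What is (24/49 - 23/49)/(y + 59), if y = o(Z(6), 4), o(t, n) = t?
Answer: 1/4655 ≈ 0.00021482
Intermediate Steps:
Z(V) = V**2
y = 36 (y = 6**2 = 36)
(24/49 - 23/49)/(y + 59) = (24/49 - 23/49)/(36 + 59) = (24*(1/49) - 23*1/49)/95 = (24/49 - 23/49)*(1/95) = (1/49)*(1/95) = 1/4655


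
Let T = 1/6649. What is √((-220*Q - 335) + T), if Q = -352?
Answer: √3408750449754/6649 ≈ 277.68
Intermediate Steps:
T = 1/6649 ≈ 0.00015040
√((-220*Q - 335) + T) = √((-220*(-352) - 335) + 1/6649) = √((77440 - 335) + 1/6649) = √(77105 + 1/6649) = √(512671146/6649) = √3408750449754/6649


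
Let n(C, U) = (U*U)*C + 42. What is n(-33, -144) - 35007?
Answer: -719253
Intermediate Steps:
n(C, U) = 42 + C*U**2 (n(C, U) = U**2*C + 42 = C*U**2 + 42 = 42 + C*U**2)
n(-33, -144) - 35007 = (42 - 33*(-144)**2) - 35007 = (42 - 33*20736) - 35007 = (42 - 684288) - 35007 = -684246 - 35007 = -719253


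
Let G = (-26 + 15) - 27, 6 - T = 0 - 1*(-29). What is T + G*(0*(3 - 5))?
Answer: -23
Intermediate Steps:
T = -23 (T = 6 - (0 - 1*(-29)) = 6 - (0 + 29) = 6 - 1*29 = 6 - 29 = -23)
G = -38 (G = -11 - 27 = -38)
T + G*(0*(3 - 5)) = -23 - 0*(3 - 5) = -23 - 0*(-2) = -23 - 38*0 = -23 + 0 = -23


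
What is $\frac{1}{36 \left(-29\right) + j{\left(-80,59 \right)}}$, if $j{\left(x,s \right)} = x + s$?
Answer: $- \frac{1}{1065} \approx -0.00093897$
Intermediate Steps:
$j{\left(x,s \right)} = s + x$
$\frac{1}{36 \left(-29\right) + j{\left(-80,59 \right)}} = \frac{1}{36 \left(-29\right) + \left(59 - 80\right)} = \frac{1}{-1044 - 21} = \frac{1}{-1065} = - \frac{1}{1065}$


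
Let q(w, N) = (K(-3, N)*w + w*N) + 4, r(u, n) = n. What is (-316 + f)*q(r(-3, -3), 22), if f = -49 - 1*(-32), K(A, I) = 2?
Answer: 22644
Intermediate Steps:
f = -17 (f = -49 + 32 = -17)
q(w, N) = 4 + 2*w + N*w (q(w, N) = (2*w + w*N) + 4 = (2*w + N*w) + 4 = 4 + 2*w + N*w)
(-316 + f)*q(r(-3, -3), 22) = (-316 - 17)*(4 + 2*(-3) + 22*(-3)) = -333*(4 - 6 - 66) = -333*(-68) = 22644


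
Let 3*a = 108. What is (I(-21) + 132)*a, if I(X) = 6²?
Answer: 6048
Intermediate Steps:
a = 36 (a = (⅓)*108 = 36)
I(X) = 36
(I(-21) + 132)*a = (36 + 132)*36 = 168*36 = 6048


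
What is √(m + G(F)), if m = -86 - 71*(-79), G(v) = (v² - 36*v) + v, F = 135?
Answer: √19023 ≈ 137.92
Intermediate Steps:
G(v) = v² - 35*v
m = 5523 (m = -86 + 5609 = 5523)
√(m + G(F)) = √(5523 + 135*(-35 + 135)) = √(5523 + 135*100) = √(5523 + 13500) = √19023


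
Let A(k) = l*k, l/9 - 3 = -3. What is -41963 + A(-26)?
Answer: -41963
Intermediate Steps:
l = 0 (l = 27 + 9*(-3) = 27 - 27 = 0)
A(k) = 0 (A(k) = 0*k = 0)
-41963 + A(-26) = -41963 + 0 = -41963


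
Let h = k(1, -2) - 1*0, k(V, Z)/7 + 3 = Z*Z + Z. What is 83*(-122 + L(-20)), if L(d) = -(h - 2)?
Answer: -9379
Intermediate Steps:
k(V, Z) = -21 + 7*Z + 7*Z² (k(V, Z) = -21 + 7*(Z*Z + Z) = -21 + 7*(Z² + Z) = -21 + 7*(Z + Z²) = -21 + (7*Z + 7*Z²) = -21 + 7*Z + 7*Z²)
h = -7 (h = (-21 + 7*(-2) + 7*(-2)²) - 1*0 = (-21 - 14 + 7*4) + 0 = (-21 - 14 + 28) + 0 = -7 + 0 = -7)
L(d) = 9 (L(d) = -(-7 - 2) = -1*(-9) = 9)
83*(-122 + L(-20)) = 83*(-122 + 9) = 83*(-113) = -9379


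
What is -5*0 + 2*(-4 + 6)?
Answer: 4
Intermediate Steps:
-5*0 + 2*(-4 + 6) = 0 + 2*2 = 0 + 4 = 4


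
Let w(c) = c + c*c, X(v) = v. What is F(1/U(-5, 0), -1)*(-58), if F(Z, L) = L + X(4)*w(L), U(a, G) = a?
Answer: 58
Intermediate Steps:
w(c) = c + c²
F(Z, L) = L + 4*L*(1 + L) (F(Z, L) = L + 4*(L*(1 + L)) = L + 4*L*(1 + L))
F(1/U(-5, 0), -1)*(-58) = -(5 + 4*(-1))*(-58) = -(5 - 4)*(-58) = -1*1*(-58) = -1*(-58) = 58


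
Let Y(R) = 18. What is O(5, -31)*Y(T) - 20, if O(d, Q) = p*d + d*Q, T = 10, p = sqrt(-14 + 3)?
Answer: -2810 + 90*I*sqrt(11) ≈ -2810.0 + 298.5*I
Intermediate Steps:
p = I*sqrt(11) (p = sqrt(-11) = I*sqrt(11) ≈ 3.3166*I)
O(d, Q) = Q*d + I*d*sqrt(11) (O(d, Q) = (I*sqrt(11))*d + d*Q = I*d*sqrt(11) + Q*d = Q*d + I*d*sqrt(11))
O(5, -31)*Y(T) - 20 = (5*(-31 + I*sqrt(11)))*18 - 20 = (-155 + 5*I*sqrt(11))*18 - 20 = (-2790 + 90*I*sqrt(11)) - 20 = -2810 + 90*I*sqrt(11)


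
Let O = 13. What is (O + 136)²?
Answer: 22201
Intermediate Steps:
(O + 136)² = (13 + 136)² = 149² = 22201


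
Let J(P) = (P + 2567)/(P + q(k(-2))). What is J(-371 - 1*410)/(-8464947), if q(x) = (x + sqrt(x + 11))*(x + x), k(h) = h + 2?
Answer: 1786/6611123607 ≈ 2.7015e-7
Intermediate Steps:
k(h) = 2 + h
q(x) = 2*x*(x + sqrt(11 + x)) (q(x) = (x + sqrt(11 + x))*(2*x) = 2*x*(x + sqrt(11 + x)))
J(P) = (2567 + P)/P (J(P) = (P + 2567)/(P + 2*(2 - 2)*((2 - 2) + sqrt(11 + (2 - 2)))) = (2567 + P)/(P + 2*0*(0 + sqrt(11 + 0))) = (2567 + P)/(P + 2*0*(0 + sqrt(11))) = (2567 + P)/(P + 2*0*sqrt(11)) = (2567 + P)/(P + 0) = (2567 + P)/P)
J(-371 - 1*410)/(-8464947) = ((2567 + (-371 - 1*410))/(-371 - 1*410))/(-8464947) = ((2567 + (-371 - 410))/(-371 - 410))*(-1/8464947) = ((2567 - 781)/(-781))*(-1/8464947) = -1/781*1786*(-1/8464947) = -1786/781*(-1/8464947) = 1786/6611123607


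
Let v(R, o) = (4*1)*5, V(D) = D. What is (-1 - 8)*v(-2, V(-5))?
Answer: -180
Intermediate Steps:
v(R, o) = 20 (v(R, o) = 4*5 = 20)
(-1 - 8)*v(-2, V(-5)) = (-1 - 8)*20 = -9*20 = -180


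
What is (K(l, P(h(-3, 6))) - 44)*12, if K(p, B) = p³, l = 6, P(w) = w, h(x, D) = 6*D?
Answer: 2064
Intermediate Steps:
(K(l, P(h(-3, 6))) - 44)*12 = (6³ - 44)*12 = (216 - 44)*12 = 172*12 = 2064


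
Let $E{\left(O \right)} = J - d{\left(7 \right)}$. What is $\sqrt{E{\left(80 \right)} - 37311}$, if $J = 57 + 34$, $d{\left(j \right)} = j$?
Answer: $i \sqrt{37227} \approx 192.94 i$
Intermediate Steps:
$J = 91$
$E{\left(O \right)} = 84$ ($E{\left(O \right)} = 91 - 7 = 84$)
$\sqrt{E{\left(80 \right)} - 37311} = \sqrt{84 - 37311} = \sqrt{-37227} = i \sqrt{37227}$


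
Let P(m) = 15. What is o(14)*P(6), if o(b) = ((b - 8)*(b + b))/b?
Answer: 180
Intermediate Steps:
o(b) = -16 + 2*b (o(b) = ((-8 + b)*(2*b))/b = (2*b*(-8 + b))/b = -16 + 2*b)
o(14)*P(6) = (-16 + 2*14)*15 = (-16 + 28)*15 = 12*15 = 180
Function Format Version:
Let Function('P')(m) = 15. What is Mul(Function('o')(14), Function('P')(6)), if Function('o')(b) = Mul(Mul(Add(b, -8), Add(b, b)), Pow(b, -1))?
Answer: 180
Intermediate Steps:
Function('o')(b) = Add(-16, Mul(2, b)) (Function('o')(b) = Mul(Mul(Add(-8, b), Mul(2, b)), Pow(b, -1)) = Mul(Mul(2, b, Add(-8, b)), Pow(b, -1)) = Add(-16, Mul(2, b)))
Mul(Function('o')(14), Function('P')(6)) = Mul(Add(-16, Mul(2, 14)), 15) = Mul(Add(-16, 28), 15) = Mul(12, 15) = 180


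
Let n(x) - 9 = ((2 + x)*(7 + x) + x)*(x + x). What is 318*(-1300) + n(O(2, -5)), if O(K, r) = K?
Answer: -413239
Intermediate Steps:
n(x) = 9 + 2*x*(x + (2 + x)*(7 + x)) (n(x) = 9 + ((2 + x)*(7 + x) + x)*(x + x) = 9 + (x + (2 + x)*(7 + x))*(2*x) = 9 + 2*x*(x + (2 + x)*(7 + x)))
318*(-1300) + n(O(2, -5)) = 318*(-1300) + (9 + 2*2³ + 20*2² + 28*2) = -413400 + (9 + 2*8 + 20*4 + 56) = -413400 + (9 + 16 + 80 + 56) = -413400 + 161 = -413239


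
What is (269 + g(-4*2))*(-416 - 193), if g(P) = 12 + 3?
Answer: -172956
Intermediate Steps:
g(P) = 15
(269 + g(-4*2))*(-416 - 193) = (269 + 15)*(-416 - 193) = 284*(-609) = -172956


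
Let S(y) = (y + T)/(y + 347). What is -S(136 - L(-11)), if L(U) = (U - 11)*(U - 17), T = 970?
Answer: 70/19 ≈ 3.6842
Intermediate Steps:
L(U) = (-17 + U)*(-11 + U) (L(U) = (-11 + U)*(-17 + U) = (-17 + U)*(-11 + U))
S(y) = (970 + y)/(347 + y) (S(y) = (y + 970)/(y + 347) = (970 + y)/(347 + y))
-S(136 - L(-11)) = -(970 + (136 - (187 + (-11)² - 28*(-11))))/(347 + (136 - (187 + (-11)² - 28*(-11)))) = -(970 + (136 - (187 + 121 + 308)))/(347 + (136 - (187 + 121 + 308))) = -(970 + (136 - 1*616))/(347 + (136 - 1*616)) = -(970 + (136 - 616))/(347 + (136 - 616)) = -(970 - 480)/(347 - 480) = -490/(-133) = -(-1)*490/133 = -1*(-70/19) = 70/19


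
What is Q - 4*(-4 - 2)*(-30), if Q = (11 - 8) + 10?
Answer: -707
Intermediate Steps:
Q = 13 (Q = 3 + 10 = 13)
Q - 4*(-4 - 2)*(-30) = 13 - 4*(-4 - 2)*(-30) = 13 - 4*(-6)*(-30) = 13 + 24*(-30) = 13 - 720 = -707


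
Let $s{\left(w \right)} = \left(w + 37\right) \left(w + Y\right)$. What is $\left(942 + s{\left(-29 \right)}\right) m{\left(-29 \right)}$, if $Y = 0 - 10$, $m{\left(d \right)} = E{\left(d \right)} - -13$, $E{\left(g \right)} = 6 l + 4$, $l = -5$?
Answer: $-8190$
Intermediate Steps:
$E{\left(g \right)} = -26$ ($E{\left(g \right)} = 6 \left(-5\right) + 4 = -30 + 4 = -26$)
$m{\left(d \right)} = -13$ ($m{\left(d \right)} = -26 - -13 = -26 + 13 = -13$)
$Y = -10$
$s{\left(w \right)} = \left(-10 + w\right) \left(37 + w\right)$ ($s{\left(w \right)} = \left(w + 37\right) \left(w - 10\right) = \left(37 + w\right) \left(-10 + w\right) = \left(-10 + w\right) \left(37 + w\right)$)
$\left(942 + s{\left(-29 \right)}\right) m{\left(-29 \right)} = \left(942 + \left(-370 + \left(-29\right)^{2} + 27 \left(-29\right)\right)\right) \left(-13\right) = \left(942 - 312\right) \left(-13\right) = 630 \left(-13\right) = -8190$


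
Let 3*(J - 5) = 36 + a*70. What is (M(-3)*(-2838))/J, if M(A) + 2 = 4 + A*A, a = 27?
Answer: -31218/647 ≈ -48.250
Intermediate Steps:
M(A) = 2 + A² (M(A) = -2 + (4 + A*A) = -2 + (4 + A²) = 2 + A²)
J = 647 (J = 5 + (36 + 27*70)/3 = 5 + (36 + 1890)/3 = 5 + (⅓)*1926 = 5 + 642 = 647)
(M(-3)*(-2838))/J = ((2 + (-3)²)*(-2838))/647 = ((2 + 9)*(-2838))*(1/647) = (11*(-2838))*(1/647) = -31218*1/647 = -31218/647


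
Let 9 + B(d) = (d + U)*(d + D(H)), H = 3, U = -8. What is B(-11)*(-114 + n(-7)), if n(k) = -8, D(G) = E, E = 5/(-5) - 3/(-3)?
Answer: -24400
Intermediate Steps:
E = 0 (E = 5*(-⅕) - 3*(-⅓) = -1 + 1 = 0)
D(G) = 0
B(d) = -9 + d*(-8 + d) (B(d) = -9 + (d - 8)*(d + 0) = -9 + (-8 + d)*d = -9 + d*(-8 + d))
B(-11)*(-114 + n(-7)) = (-9 + (-11)² - 8*(-11))*(-114 - 8) = (-9 + 121 + 88)*(-122) = 200*(-122) = -24400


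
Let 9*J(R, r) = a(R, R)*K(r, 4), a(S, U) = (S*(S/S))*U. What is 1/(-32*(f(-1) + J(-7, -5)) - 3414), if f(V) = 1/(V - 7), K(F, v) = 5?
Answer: -9/38530 ≈ -0.00023358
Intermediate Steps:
f(V) = 1/(-7 + V)
a(S, U) = S*U (a(S, U) = (S*1)*U = S*U)
J(R, r) = 5*R²/9 (J(R, r) = ((R*R)*5)/9 = (R²*5)/9 = (5*R²)/9 = 5*R²/9)
1/(-32*(f(-1) + J(-7, -5)) - 3414) = 1/(-32*(1/(-7 - 1) + (5/9)*(-7)²) - 3414) = 1/(-32*(1/(-8) + (5/9)*49) - 3414) = 1/(-32*(-⅛ + 245/9) - 3414) = 1/(-32*1951/72 - 3414) = 1/(-7804/9 - 3414) = 1/(-38530/9) = -9/38530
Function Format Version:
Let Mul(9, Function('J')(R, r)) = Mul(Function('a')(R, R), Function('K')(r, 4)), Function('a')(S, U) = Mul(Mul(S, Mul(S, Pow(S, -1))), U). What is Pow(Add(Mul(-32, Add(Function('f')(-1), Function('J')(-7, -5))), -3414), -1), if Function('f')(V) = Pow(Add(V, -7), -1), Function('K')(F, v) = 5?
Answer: Rational(-9, 38530) ≈ -0.00023358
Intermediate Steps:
Function('f')(V) = Pow(Add(-7, V), -1)
Function('a')(S, U) = Mul(S, U) (Function('a')(S, U) = Mul(Mul(S, 1), U) = Mul(S, U))
Function('J')(R, r) = Mul(Rational(5, 9), Pow(R, 2)) (Function('J')(R, r) = Mul(Rational(1, 9), Mul(Mul(R, R), 5)) = Mul(Rational(1, 9), Mul(Pow(R, 2), 5)) = Mul(Rational(1, 9), Mul(5, Pow(R, 2))) = Mul(Rational(5, 9), Pow(R, 2)))
Pow(Add(Mul(-32, Add(Function('f')(-1), Function('J')(-7, -5))), -3414), -1) = Pow(Add(Mul(-32, Add(Pow(Add(-7, -1), -1), Mul(Rational(5, 9), Pow(-7, 2)))), -3414), -1) = Pow(Add(Mul(-32, Add(Pow(-8, -1), Mul(Rational(5, 9), 49))), -3414), -1) = Pow(Add(Mul(-32, Add(Rational(-1, 8), Rational(245, 9))), -3414), -1) = Pow(Add(Mul(-32, Rational(1951, 72)), -3414), -1) = Pow(Add(Rational(-7804, 9), -3414), -1) = Pow(Rational(-38530, 9), -1) = Rational(-9, 38530)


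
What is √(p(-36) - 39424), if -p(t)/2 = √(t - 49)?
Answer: √(-39424 - 2*I*√85) ≈ 0.0464 - 198.55*I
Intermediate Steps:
p(t) = -2*√(-49 + t) (p(t) = -2*√(t - 49) = -2*√(-49 + t))
√(p(-36) - 39424) = √(-2*√(-49 - 36) - 39424) = √(-2*I*√85 - 39424) = √(-39424 - 2*I*√85)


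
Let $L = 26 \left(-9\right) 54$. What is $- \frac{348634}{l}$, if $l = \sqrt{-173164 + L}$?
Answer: $\frac{174317 i \sqrt{1858}}{9290} \approx 808.81 i$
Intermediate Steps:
$L = -12636$ ($L = \left(-234\right) 54 = -12636$)
$l = 10 i \sqrt{1858}$ ($l = \sqrt{-173164 - 12636} = \sqrt{-185800} = 10 i \sqrt{1858} \approx 431.05 i$)
$- \frac{348634}{l} = - \frac{348634}{10 i \sqrt{1858}} = - 348634 \left(- \frac{i \sqrt{1858}}{18580}\right) = \frac{174317 i \sqrt{1858}}{9290}$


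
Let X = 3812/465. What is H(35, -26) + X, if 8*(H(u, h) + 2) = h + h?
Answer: -281/930 ≈ -0.30215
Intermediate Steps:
X = 3812/465 (X = 3812*(1/465) = 3812/465 ≈ 8.1978)
H(u, h) = -2 + h/4 (H(u, h) = -2 + (h + h)/8 = -2 + (2*h)/8 = -2 + h/4)
H(35, -26) + X = (-2 + (¼)*(-26)) + 3812/465 = (-2 - 13/2) + 3812/465 = -17/2 + 3812/465 = -281/930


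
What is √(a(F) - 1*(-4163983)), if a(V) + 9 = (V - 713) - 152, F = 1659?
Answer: 12*√28922 ≈ 2040.8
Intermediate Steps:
a(V) = -874 + V (a(V) = -9 + ((V - 713) - 152) = -9 + ((-713 + V) - 152) = -9 + (-865 + V) = -874 + V)
√(a(F) - 1*(-4163983)) = √((-874 + 1659) - 1*(-4163983)) = √(785 + 4163983) = √4164768 = 12*√28922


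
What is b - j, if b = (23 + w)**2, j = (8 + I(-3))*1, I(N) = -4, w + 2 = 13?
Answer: 1152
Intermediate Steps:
w = 11 (w = -2 + 13 = 11)
j = 4 (j = (8 - 4)*1 = 4*1 = 4)
b = 1156 (b = (23 + 11)**2 = 34**2 = 1156)
b - j = 1156 - 1*4 = 1156 - 4 = 1152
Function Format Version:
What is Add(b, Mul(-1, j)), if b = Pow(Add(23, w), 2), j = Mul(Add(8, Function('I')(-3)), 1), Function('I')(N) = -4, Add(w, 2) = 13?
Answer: 1152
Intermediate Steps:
w = 11 (w = Add(-2, 13) = 11)
j = 4 (j = Mul(Add(8, -4), 1) = Mul(4, 1) = 4)
b = 1156 (b = Pow(Add(23, 11), 2) = Pow(34, 2) = 1156)
Add(b, Mul(-1, j)) = Add(1156, Mul(-1, 4)) = Add(1156, -4) = 1152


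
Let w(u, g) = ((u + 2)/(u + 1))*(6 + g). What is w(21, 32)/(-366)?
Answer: -437/4026 ≈ -0.10854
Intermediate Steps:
w(u, g) = (2 + u)*(6 + g)/(1 + u) (w(u, g) = ((2 + u)/(1 + u))*(6 + g) = (2 + u)*(6 + g)/(1 + u))
w(21, 32)/(-366) = ((12 + 2*32 + 6*21 + 32*21)/(1 + 21))/(-366) = ((12 + 64 + 126 + 672)/22)*(-1/366) = ((1/22)*874)*(-1/366) = (437/11)*(-1/366) = -437/4026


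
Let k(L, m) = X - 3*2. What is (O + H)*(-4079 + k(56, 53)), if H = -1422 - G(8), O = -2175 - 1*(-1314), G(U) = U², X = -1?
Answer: 9589842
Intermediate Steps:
k(L, m) = -7 (k(L, m) = -1 - 3*2 = -1 - 6 = -7)
O = -861 (O = -2175 + 1314 = -861)
H = -1486 (H = -1422 - 1*8² = -1422 - 1*64 = -1422 - 64 = -1486)
(O + H)*(-4079 + k(56, 53)) = (-861 - 1486)*(-4079 - 7) = -2347*(-4086) = 9589842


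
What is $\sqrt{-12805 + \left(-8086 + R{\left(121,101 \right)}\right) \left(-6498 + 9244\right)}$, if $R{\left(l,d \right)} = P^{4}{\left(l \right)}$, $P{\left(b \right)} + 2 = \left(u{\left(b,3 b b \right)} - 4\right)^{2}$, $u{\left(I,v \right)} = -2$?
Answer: $19 \sqrt{10103495} \approx 60393.0$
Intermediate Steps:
$P{\left(b \right)} = 34$ ($P{\left(b \right)} = -2 + \left(-2 - 4\right)^{2} = -2 + \left(-6\right)^{2} = -2 + 36 = 34$)
$R{\left(l,d \right)} = 1336336$ ($R{\left(l,d \right)} = 34^{4} = 1336336$)
$\sqrt{-12805 + \left(-8086 + R{\left(121,101 \right)}\right) \left(-6498 + 9244\right)} = \sqrt{-12805 + \left(-8086 + 1336336\right) \left(-6498 + 9244\right)} = \sqrt{-12805 + 1328250 \cdot 2746} = \sqrt{-12805 + 3647374500} = \sqrt{3647361695} = 19 \sqrt{10103495}$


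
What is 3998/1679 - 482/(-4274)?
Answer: 8948365/3588023 ≈ 2.4940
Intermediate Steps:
3998/1679 - 482/(-4274) = 3998*(1/1679) - 482*(-1/4274) = 3998/1679 + 241/2137 = 8948365/3588023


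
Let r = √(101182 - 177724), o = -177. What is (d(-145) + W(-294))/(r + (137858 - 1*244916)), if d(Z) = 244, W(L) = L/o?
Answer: -258616442/112704670409 - 7247*I*√76542/338114011227 ≈ -0.0022946 - 5.9299e-6*I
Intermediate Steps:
W(L) = -L/177 (W(L) = L/(-177) = L*(-1/177) = -L/177)
r = I*√76542 (r = √(-76542) = I*√76542 ≈ 276.66*I)
(d(-145) + W(-294))/(r + (137858 - 1*244916)) = (244 - 1/177*(-294))/(I*√76542 + (137858 - 1*244916)) = (244 + 98/59)/(I*√76542 + (137858 - 244916)) = 14494/(59*(I*√76542 - 107058)) = 14494/(59*(-107058 + I*√76542))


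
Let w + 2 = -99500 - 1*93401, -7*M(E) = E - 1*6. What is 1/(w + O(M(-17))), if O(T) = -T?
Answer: -7/1350344 ≈ -5.1839e-6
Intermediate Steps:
M(E) = 6/7 - E/7 (M(E) = -(E - 1*6)/7 = -(E - 6)/7 = -(-6 + E)/7 = 6/7 - E/7)
w = -192903 (w = -2 + (-99500 - 1*93401) = -2 + (-99500 - 93401) = -2 - 192901 = -192903)
1/(w + O(M(-17))) = 1/(-192903 - (6/7 - ⅐*(-17))) = 1/(-192903 - (6/7 + 17/7)) = 1/(-192903 - 1*23/7) = 1/(-192903 - 23/7) = 1/(-1350344/7) = -7/1350344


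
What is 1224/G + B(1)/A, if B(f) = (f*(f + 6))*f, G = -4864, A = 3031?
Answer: -65641/263264 ≈ -0.24934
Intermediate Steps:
B(f) = f²*(6 + f) (B(f) = (f*(6 + f))*f = f²*(6 + f))
1224/G + B(1)/A = 1224/(-4864) + (1²*(6 + 1))/3031 = 1224*(-1/4864) + (1*7)*(1/3031) = -153/608 + 7*(1/3031) = -153/608 + 1/433 = -65641/263264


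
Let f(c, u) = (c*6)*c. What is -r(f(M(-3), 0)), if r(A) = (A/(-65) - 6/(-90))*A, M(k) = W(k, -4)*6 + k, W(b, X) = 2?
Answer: 46818/13 ≈ 3601.4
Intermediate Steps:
M(k) = 12 + k (M(k) = 2*6 + k = 12 + k)
f(c, u) = 6*c² (f(c, u) = (6*c)*c = 6*c²)
r(A) = A*(1/15 - A/65) (r(A) = (A*(-1/65) - 6*(-1/90))*A = (-A/65 + 1/15)*A = (1/15 - A/65)*A = A*(1/15 - A/65))
-r(f(M(-3), 0)) = -6*(12 - 3)²*(13 - 18*(12 - 3)²)/195 = -6*9²*(13 - 18*9²)/195 = -6*81*(13 - 18*81)/195 = -486*(13 - 3*486)/195 = -486*(13 - 1458)/195 = -486*(-1445)/195 = -1*(-46818/13) = 46818/13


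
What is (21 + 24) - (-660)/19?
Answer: 1515/19 ≈ 79.737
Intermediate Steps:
(21 + 24) - (-660)/19 = 45 - (-660)/19 = 45 - 30*(-22/19) = 45 + 660/19 = 1515/19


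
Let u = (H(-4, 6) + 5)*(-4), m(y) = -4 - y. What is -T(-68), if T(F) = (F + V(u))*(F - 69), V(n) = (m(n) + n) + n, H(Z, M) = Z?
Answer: -10412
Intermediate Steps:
u = -4 (u = (-4 + 5)*(-4) = 1*(-4) = -4)
V(n) = -4 + n (V(n) = ((-4 - n) + n) + n = -4 + n)
T(F) = (-69 + F)*(-8 + F) (T(F) = (F + (-4 - 4))*(F - 69) = (F - 8)*(-69 + F) = (-8 + F)*(-69 + F) = (-69 + F)*(-8 + F))
-T(-68) = -(552 + (-68)² - 77*(-68)) = -(552 + 4624 + 5236) = -1*10412 = -10412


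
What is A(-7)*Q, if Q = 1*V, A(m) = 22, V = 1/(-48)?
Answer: -11/24 ≈ -0.45833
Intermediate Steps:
V = -1/48 ≈ -0.020833
Q = -1/48 (Q = 1*(-1/48) = -1/48 ≈ -0.020833)
A(-7)*Q = 22*(-1/48) = -11/24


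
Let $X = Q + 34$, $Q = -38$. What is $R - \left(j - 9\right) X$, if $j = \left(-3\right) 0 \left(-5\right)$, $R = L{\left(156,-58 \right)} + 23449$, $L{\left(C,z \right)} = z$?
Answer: $23355$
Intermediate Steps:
$X = -4$ ($X = -38 + 34 = -4$)
$R = 23391$ ($R = -58 + 23449 = 23391$)
$j = 0$ ($j = 0 \left(-5\right) = 0$)
$R - \left(j - 9\right) X = 23391 - \left(0 - 9\right) \left(-4\right) = 23391 - \left(-9\right) \left(-4\right) = 23391 - 36 = 23355$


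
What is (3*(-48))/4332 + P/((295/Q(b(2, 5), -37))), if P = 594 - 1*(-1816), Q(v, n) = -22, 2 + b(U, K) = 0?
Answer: -3828752/21299 ≈ -179.76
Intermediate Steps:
b(U, K) = -2 (b(U, K) = -2 + 0 = -2)
P = 2410 (P = 594 + 1816 = 2410)
(3*(-48))/4332 + P/((295/Q(b(2, 5), -37))) = (3*(-48))/4332 + 2410/((295/(-22))) = -144*1/4332 + 2410/((295*(-1/22))) = -12/361 + 2410/(-295/22) = -12/361 + 2410*(-22/295) = -12/361 - 10604/59 = -3828752/21299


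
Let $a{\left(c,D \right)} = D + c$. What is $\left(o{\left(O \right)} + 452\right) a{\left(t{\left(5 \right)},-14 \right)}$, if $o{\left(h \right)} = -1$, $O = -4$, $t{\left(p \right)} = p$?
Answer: $-4059$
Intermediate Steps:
$\left(o{\left(O \right)} + 452\right) a{\left(t{\left(5 \right)},-14 \right)} = \left(-1 + 452\right) \left(-14 + 5\right) = 451 \left(-9\right) = -4059$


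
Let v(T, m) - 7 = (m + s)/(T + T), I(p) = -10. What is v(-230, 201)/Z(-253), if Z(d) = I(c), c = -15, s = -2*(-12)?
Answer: -599/920 ≈ -0.65109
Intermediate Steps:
s = 24
v(T, m) = 7 + (24 + m)/(2*T) (v(T, m) = 7 + (m + 24)/(T + T) = 7 + (24 + m)/((2*T)) = 7 + (24 + m)*(1/(2*T)) = 7 + (24 + m)/(2*T))
Z(d) = -10
v(-230, 201)/Z(-253) = ((½)*(24 + 201 + 14*(-230))/(-230))/(-10) = ((½)*(-1/230)*(24 + 201 - 3220))*(-⅒) = ((½)*(-1/230)*(-2995))*(-⅒) = (599/92)*(-⅒) = -599/920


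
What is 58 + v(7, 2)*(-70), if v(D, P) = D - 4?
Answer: -152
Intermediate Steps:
v(D, P) = -4 + D
58 + v(7, 2)*(-70) = 58 + (-4 + 7)*(-70) = 58 + 3*(-70) = 58 - 210 = -152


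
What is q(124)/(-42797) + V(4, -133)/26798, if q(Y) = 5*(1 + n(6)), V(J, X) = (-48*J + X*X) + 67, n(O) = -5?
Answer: 376111234/573437003 ≈ 0.65589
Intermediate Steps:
V(J, X) = 67 + X² - 48*J (V(J, X) = (-48*J + X²) + 67 = (X² - 48*J) + 67 = 67 + X² - 48*J)
q(Y) = -20 (q(Y) = 5*(1 - 5) = 5*(-4) = -20)
q(124)/(-42797) + V(4, -133)/26798 = -20/(-42797) + (67 + (-133)² - 48*4)/26798 = -20*(-1/42797) + (67 + 17689 - 192)*(1/26798) = 20/42797 + 17564*(1/26798) = 20/42797 + 8782/13399 = 376111234/573437003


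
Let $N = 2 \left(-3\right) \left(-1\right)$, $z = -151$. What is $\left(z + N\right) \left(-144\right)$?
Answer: $20880$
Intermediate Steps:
$N = 6$ ($N = \left(-6\right) \left(-1\right) = 6$)
$\left(z + N\right) \left(-144\right) = \left(-151 + 6\right) \left(-144\right) = \left(-145\right) \left(-144\right) = 20880$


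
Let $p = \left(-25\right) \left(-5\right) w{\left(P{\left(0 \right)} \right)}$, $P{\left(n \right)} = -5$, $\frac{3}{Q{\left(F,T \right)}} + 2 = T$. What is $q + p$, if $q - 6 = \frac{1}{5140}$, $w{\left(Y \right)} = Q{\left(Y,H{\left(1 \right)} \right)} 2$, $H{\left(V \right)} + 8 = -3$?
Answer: $- \frac{3454067}{66820} \approx -51.692$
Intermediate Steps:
$H{\left(V \right)} = -11$ ($H{\left(V \right)} = -8 - 3 = -11$)
$Q{\left(F,T \right)} = \frac{3}{-2 + T}$
$w{\left(Y \right)} = - \frac{6}{13}$ ($w{\left(Y \right)} = \frac{3}{-2 - 11} \cdot 2 = \frac{3}{-13} \cdot 2 = 3 \left(- \frac{1}{13}\right) 2 = \left(- \frac{3}{13}\right) 2 = - \frac{6}{13}$)
$q = \frac{30841}{5140}$ ($q = 6 + \frac{1}{5140} = \frac{30841}{5140} \approx 6.0002$)
$p = - \frac{750}{13}$ ($p = \left(-25\right) \left(-5\right) \left(- \frac{6}{13}\right) = 125 \left(- \frac{6}{13}\right) = - \frac{750}{13} \approx -57.692$)
$q + p = \frac{30841}{5140} - \frac{750}{13} = - \frac{3454067}{66820}$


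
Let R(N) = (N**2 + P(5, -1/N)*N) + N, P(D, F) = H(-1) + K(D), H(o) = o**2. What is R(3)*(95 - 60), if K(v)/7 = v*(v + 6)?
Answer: 40950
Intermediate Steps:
K(v) = 7*v*(6 + v) (K(v) = 7*(v*(v + 6)) = 7*(v*(6 + v)) = 7*v*(6 + v))
P(D, F) = 1 + 7*D*(6 + D) (P(D, F) = (-1)**2 + 7*D*(6 + D) = 1 + 7*D*(6 + D))
R(N) = N**2 + 387*N (R(N) = (N**2 + (1 + 7*5*(6 + 5))*N) + N = (N**2 + (1 + 7*5*11)*N) + N = (N**2 + (1 + 385)*N) + N = (N**2 + 386*N) + N = N**2 + 387*N)
R(3)*(95 - 60) = (3*(387 + 3))*(95 - 60) = (3*390)*35 = 1170*35 = 40950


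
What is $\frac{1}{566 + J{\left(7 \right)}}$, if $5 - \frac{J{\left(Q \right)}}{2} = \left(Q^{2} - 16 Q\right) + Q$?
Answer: $\frac{1}{688} \approx 0.0014535$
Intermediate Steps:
$J{\left(Q \right)} = 10 - 2 Q^{2} + 30 Q$ ($J{\left(Q \right)} = 10 - 2 \left(\left(Q^{2} - 16 Q\right) + Q\right) = 10 - 2 \left(Q^{2} - 15 Q\right) = 10 - \left(- 30 Q + 2 Q^{2}\right) = 10 - 2 Q^{2} + 30 Q$)
$\frac{1}{566 + J{\left(7 \right)}} = \frac{1}{566 + \left(10 - 2 \cdot 7^{2} + 30 \cdot 7\right)} = \frac{1}{566 + \left(10 - 98 + 210\right)} = \frac{1}{566 + 122} = \frac{1}{688}$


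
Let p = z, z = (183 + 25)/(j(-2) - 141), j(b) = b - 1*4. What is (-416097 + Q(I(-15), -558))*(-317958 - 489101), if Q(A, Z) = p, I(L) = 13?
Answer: 49364947690553/147 ≈ 3.3582e+11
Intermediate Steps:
j(b) = -4 + b (j(b) = b - 4 = -4 + b)
z = -208/147 (z = (183 + 25)/((-4 - 2) - 141) = 208/(-6 - 141) = 208/(-147) = 208*(-1/147) = -208/147 ≈ -1.4150)
p = -208/147 ≈ -1.4150
Q(A, Z) = -208/147
(-416097 + Q(I(-15), -558))*(-317958 - 489101) = (-416097 - 208/147)*(-317958 - 489101) = -61166467/147*(-807059) = 49364947690553/147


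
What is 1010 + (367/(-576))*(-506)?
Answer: 383731/288 ≈ 1332.4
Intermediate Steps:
1010 + (367/(-576))*(-506) = 1010 + (367*(-1/576))*(-506) = 1010 - 367/576*(-506) = 1010 + 92851/288 = 383731/288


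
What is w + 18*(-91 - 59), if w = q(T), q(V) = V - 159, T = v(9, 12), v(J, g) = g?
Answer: -2847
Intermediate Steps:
T = 12
q(V) = -159 + V
w = -147 (w = -159 + 12 = -147)
w + 18*(-91 - 59) = -147 + 18*(-91 - 59) = -147 + 18*(-150) = -147 - 2700 = -2847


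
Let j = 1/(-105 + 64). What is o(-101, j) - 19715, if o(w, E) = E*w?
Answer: -808214/41 ≈ -19713.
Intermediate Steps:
j = -1/41 (j = 1/(-41) = -1/41 ≈ -0.024390)
o(-101, j) - 19715 = -1/41*(-101) - 19715 = 101/41 - 19715 = -808214/41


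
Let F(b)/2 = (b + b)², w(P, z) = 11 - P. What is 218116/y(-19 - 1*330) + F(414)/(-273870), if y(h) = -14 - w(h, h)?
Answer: -98444846/167365 ≈ -588.20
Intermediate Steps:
F(b) = 8*b² (F(b) = 2*(b + b)² = 2*(2*b)² = 2*(4*b²) = 8*b²)
y(h) = -25 + h (y(h) = -14 - (11 - h) = -14 + (-11 + h) = -25 + h)
218116/y(-19 - 1*330) + F(414)/(-273870) = 218116/(-25 + (-19 - 1*330)) + (8*414²)/(-273870) = 218116/(-25 + (-19 - 330)) + (8*171396)*(-1/273870) = 218116/(-25 - 349) + 1371168*(-1/273870) = 218116/(-374) - 76176/15215 = 218116*(-1/374) - 76176/15215 = -109058/187 - 76176/15215 = -98444846/167365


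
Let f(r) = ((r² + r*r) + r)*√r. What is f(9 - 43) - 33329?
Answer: -33329 + 2278*I*√34 ≈ -33329.0 + 13283.0*I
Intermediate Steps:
f(r) = √r*(r + 2*r²) (f(r) = ((r² + r²) + r)*√r = (2*r² + r)*√r = (r + 2*r²)*√r = √r*(r + 2*r²))
f(9 - 43) - 33329 = (9 - 43)^(3/2)*(1 + 2*(9 - 43)) - 33329 = (-34)^(3/2)*(1 + 2*(-34)) - 33329 = (-34*I*√34)*(1 - 68) - 33329 = -34*I*√34*(-67) - 33329 = 2278*I*√34 - 33329 = -33329 + 2278*I*√34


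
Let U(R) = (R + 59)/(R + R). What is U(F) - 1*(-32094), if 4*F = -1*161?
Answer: 10334193/322 ≈ 32094.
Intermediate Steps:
F = -161/4 (F = (-1*161)/4 = (1/4)*(-161) = -161/4 ≈ -40.250)
U(R) = (59 + R)/(2*R) (U(R) = (59 + R)/((2*R)) = (59 + R)*(1/(2*R)) = (59 + R)/(2*R))
U(F) - 1*(-32094) = (59 - 161/4)/(2*(-161/4)) - 1*(-32094) = (1/2)*(-4/161)*(75/4) + 32094 = -75/322 + 32094 = 10334193/322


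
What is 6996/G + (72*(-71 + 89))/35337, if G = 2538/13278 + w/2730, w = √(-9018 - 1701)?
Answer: 21293251619476111776/604670533657747 - 10392804702280*I*√1191/51334623793 ≈ 35215.0 - 6986.8*I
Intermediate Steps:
w = 3*I*√1191 (w = √(-10719) = 3*I*√1191 ≈ 103.53*I)
G = 423/2213 + I*√1191/910 (G = 2538/13278 + (3*I*√1191)/2730 = 2538*(1/13278) + (3*I*√1191)*(1/2730) = 423/2213 + I*√1191/910 ≈ 0.19114 + 0.037924*I)
6996/G + (72*(-71 + 89))/35337 = 6996/(423/2213 + I*√1191/910) + (72*(-71 + 89))/35337 = 6996/(423/2213 + I*√1191/910) + (72*18)*(1/35337) = 6996/(423/2213 + I*√1191/910) + 1296*(1/35337) = 6996/(423/2213 + I*√1191/910) + 432/11779 = 432/11779 + 6996/(423/2213 + I*√1191/910)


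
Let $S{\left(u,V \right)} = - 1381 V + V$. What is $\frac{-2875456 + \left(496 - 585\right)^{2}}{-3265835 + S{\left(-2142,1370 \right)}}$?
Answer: $\frac{573507}{1031287} \approx 0.55611$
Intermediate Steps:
$S{\left(u,V \right)} = - 1380 V$
$\frac{-2875456 + \left(496 - 585\right)^{2}}{-3265835 + S{\left(-2142,1370 \right)}} = \frac{-2875456 + \left(496 - 585\right)^{2}}{-3265835 - 1890600} = \frac{-2875456 + \left(-89\right)^{2}}{-3265835 - 1890600} = \frac{-2875456 + 7921}{-5156435} = \left(-2867535\right) \left(- \frac{1}{5156435}\right) = \frac{573507}{1031287}$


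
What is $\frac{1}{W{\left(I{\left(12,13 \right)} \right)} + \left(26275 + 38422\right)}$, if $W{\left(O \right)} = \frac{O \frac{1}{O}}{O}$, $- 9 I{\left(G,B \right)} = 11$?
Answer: $\frac{11}{711658} \approx 1.5457 \cdot 10^{-5}$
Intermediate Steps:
$I{\left(G,B \right)} = - \frac{11}{9}$ ($I{\left(G,B \right)} = \left(- \frac{1}{9}\right) 11 = - \frac{11}{9}$)
$W{\left(O \right)} = \frac{1}{O}$ ($W{\left(O \right)} = 1 \frac{1}{O} = \frac{1}{O}$)
$\frac{1}{W{\left(I{\left(12,13 \right)} \right)} + \left(26275 + 38422\right)} = \frac{1}{\frac{1}{- \frac{11}{9}} + \left(26275 + 38422\right)} = \frac{1}{- \frac{9}{11} + 64697} = \frac{1}{\frac{711658}{11}} = \frac{11}{711658}$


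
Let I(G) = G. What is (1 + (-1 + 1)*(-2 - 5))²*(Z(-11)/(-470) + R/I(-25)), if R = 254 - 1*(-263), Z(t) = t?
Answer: -48543/2350 ≈ -20.657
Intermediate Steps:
R = 517 (R = 254 + 263 = 517)
(1 + (-1 + 1)*(-2 - 5))²*(Z(-11)/(-470) + R/I(-25)) = (1 + (-1 + 1)*(-2 - 5))²*(-11/(-470) + 517/(-25)) = (1 + 0*(-7))²*(-11*(-1/470) + 517*(-1/25)) = (1 + 0)²*(11/470 - 517/25) = 1²*(-48543/2350) = 1*(-48543/2350) = -48543/2350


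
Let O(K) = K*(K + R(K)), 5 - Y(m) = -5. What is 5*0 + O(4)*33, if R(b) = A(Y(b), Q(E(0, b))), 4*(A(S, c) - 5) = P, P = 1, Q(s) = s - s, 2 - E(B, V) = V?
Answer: 1221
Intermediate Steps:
E(B, V) = 2 - V
Q(s) = 0
Y(m) = 10 (Y(m) = 5 - 1*(-5) = 5 + 5 = 10)
A(S, c) = 21/4 (A(S, c) = 5 + (1/4)*1 = 5 + 1/4 = 21/4)
R(b) = 21/4
O(K) = K*(21/4 + K) (O(K) = K*(K + 21/4) = K*(21/4 + K))
5*0 + O(4)*33 = 5*0 + ((1/4)*4*(21 + 4*4))*33 = 0 + ((1/4)*4*(21 + 16))*33 = 0 + ((1/4)*4*37)*33 = 0 + 37*33 = 0 + 1221 = 1221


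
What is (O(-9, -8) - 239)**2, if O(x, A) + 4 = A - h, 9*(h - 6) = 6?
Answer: 597529/9 ≈ 66392.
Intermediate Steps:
h = 20/3 (h = 6 + (1/9)*6 = 6 + 2/3 = 20/3 ≈ 6.6667)
O(x, A) = -32/3 + A (O(x, A) = -4 + (A - 1*20/3) = -4 + (A - 20/3) = -4 + (-20/3 + A) = -32/3 + A)
(O(-9, -8) - 239)**2 = ((-32/3 - 8) - 239)**2 = (-56/3 - 239)**2 = (-773/3)**2 = 597529/9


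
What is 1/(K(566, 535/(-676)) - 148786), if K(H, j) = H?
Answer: -1/148220 ≈ -6.7467e-6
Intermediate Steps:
1/(K(566, 535/(-676)) - 148786) = 1/(566 - 148786) = 1/(-148220) = -1/148220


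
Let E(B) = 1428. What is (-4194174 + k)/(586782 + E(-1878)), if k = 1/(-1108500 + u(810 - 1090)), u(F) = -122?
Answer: -664250509747/93157506660 ≈ -7.1304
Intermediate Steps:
k = -1/1108622 (k = 1/(-1108500 - 122) = 1/(-1108622) = -1/1108622 ≈ -9.0202e-7)
(-4194174 + k)/(586782 + E(-1878)) = (-4194174 - 1/1108622)/(586782 + 1428) = -4649753568229/1108622/588210 = -4649753568229/1108622*1/588210 = -664250509747/93157506660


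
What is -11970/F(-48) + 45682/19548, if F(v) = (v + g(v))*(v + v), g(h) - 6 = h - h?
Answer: -98809/156384 ≈ -0.63184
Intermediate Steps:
g(h) = 6 (g(h) = 6 + (h - h) = 6 + 0 = 6)
F(v) = 2*v*(6 + v) (F(v) = (v + 6)*(v + v) = (6 + v)*(2*v) = 2*v*(6 + v))
-11970/F(-48) + 45682/19548 = -11970*(-1/(96*(6 - 48))) + 45682/19548 = -11970/(2*(-48)*(-42)) + 45682*(1/19548) = -11970/4032 + 22841/9774 = -11970*1/4032 + 22841/9774 = -95/32 + 22841/9774 = -98809/156384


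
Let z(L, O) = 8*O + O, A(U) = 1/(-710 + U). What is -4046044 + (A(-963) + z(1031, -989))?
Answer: -6783922986/1673 ≈ -4.0549e+6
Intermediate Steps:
z(L, O) = 9*O
-4046044 + (A(-963) + z(1031, -989)) = -4046044 + (1/(-710 - 963) + 9*(-989)) = -4046044 + (1/(-1673) - 8901) = -4046044 + (-1/1673 - 8901) = -4046044 - 14891374/1673 = -6783922986/1673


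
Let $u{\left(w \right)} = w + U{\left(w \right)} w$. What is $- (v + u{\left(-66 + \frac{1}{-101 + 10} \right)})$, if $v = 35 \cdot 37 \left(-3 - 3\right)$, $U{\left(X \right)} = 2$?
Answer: $\frac{725091}{91} \approx 7968.0$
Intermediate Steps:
$u{\left(w \right)} = 3 w$ ($u{\left(w \right)} = w + 2 w = 3 w$)
$v = -7770$ ($v = 1295 \left(-6\right) = -7770$)
$- (v + u{\left(-66 + \frac{1}{-101 + 10} \right)}) = - (-7770 + 3 \left(-66 + \frac{1}{-101 + 10}\right)) = - (-7770 + 3 \left(-66 + \frac{1}{-91}\right)) = - (-7770 + 3 \left(-66 - \frac{1}{91}\right)) = - (-7770 + 3 \left(- \frac{6007}{91}\right)) = - (-7770 - \frac{18021}{91}) = \left(-1\right) \left(- \frac{725091}{91}\right) = \frac{725091}{91}$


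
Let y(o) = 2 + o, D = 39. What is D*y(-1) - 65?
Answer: -26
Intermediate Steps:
D*y(-1) - 65 = 39*(2 - 1) - 65 = 39*1 - 65 = 39 - 65 = -26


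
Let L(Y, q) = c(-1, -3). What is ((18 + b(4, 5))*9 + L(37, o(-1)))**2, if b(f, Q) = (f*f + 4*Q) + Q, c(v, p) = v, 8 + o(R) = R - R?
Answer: 280900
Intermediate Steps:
o(R) = -8 (o(R) = -8 + (R - R) = -8 + 0 = -8)
b(f, Q) = f**2 + 5*Q (b(f, Q) = (f**2 + 4*Q) + Q = f**2 + 5*Q)
L(Y, q) = -1
((18 + b(4, 5))*9 + L(37, o(-1)))**2 = ((18 + (4**2 + 5*5))*9 - 1)**2 = ((18 + (16 + 25))*9 - 1)**2 = ((18 + 41)*9 - 1)**2 = (59*9 - 1)**2 = (531 - 1)**2 = 530**2 = 280900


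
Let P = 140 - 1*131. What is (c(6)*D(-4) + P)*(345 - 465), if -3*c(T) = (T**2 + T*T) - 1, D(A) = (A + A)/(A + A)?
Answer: 1760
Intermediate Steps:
P = 9 (P = 140 - 131 = 9)
D(A) = 1 (D(A) = (2*A)/((2*A)) = (2*A)*(1/(2*A)) = 1)
c(T) = 1/3 - 2*T**2/3 (c(T) = -((T**2 + T*T) - 1)/3 = -((T**2 + T**2) - 1)/3 = -(2*T**2 - 1)/3 = -(-1 + 2*T**2)/3 = 1/3 - 2*T**2/3)
(c(6)*D(-4) + P)*(345 - 465) = ((1/3 - 2/3*6**2)*1 + 9)*(345 - 465) = ((1/3 - 2/3*36)*1 + 9)*(-120) = ((1/3 - 24)*1 + 9)*(-120) = (-71/3*1 + 9)*(-120) = (-71/3 + 9)*(-120) = -44/3*(-120) = 1760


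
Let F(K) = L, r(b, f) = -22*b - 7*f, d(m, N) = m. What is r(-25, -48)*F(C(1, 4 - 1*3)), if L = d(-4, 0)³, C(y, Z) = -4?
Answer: -56704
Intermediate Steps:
L = -64 (L = (-4)³ = -64)
F(K) = -64
r(-25, -48)*F(C(1, 4 - 1*3)) = (-22*(-25) - 7*(-48))*(-64) = (550 + 336)*(-64) = 886*(-64) = -56704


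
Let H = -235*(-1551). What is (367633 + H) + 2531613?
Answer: 3263731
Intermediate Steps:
H = 364485
(367633 + H) + 2531613 = (367633 + 364485) + 2531613 = 732118 + 2531613 = 3263731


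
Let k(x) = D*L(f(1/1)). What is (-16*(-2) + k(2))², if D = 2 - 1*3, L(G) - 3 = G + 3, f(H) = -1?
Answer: 729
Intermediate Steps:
L(G) = 6 + G (L(G) = 3 + (G + 3) = 3 + (3 + G) = 6 + G)
D = -1 (D = 2 - 3 = -1)
k(x) = -5 (k(x) = -(6 - 1) = -1*5 = -5)
(-16*(-2) + k(2))² = (-16*(-2) - 5)² = (32 - 5)² = 27² = 729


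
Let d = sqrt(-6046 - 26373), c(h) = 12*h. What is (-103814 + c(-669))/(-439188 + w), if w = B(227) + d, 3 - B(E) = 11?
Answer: 49120559032/192893158835 + 111842*I*sqrt(32419)/192893158835 ≈ 0.25465 + 0.0001044*I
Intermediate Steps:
B(E) = -8 (B(E) = 3 - 1*11 = 3 - 11 = -8)
d = I*sqrt(32419) (d = sqrt(-32419) = I*sqrt(32419) ≈ 180.05*I)
w = -8 + I*sqrt(32419) ≈ -8.0 + 180.05*I
(-103814 + c(-669))/(-439188 + w) = (-103814 + 12*(-669))/(-439188 + (-8 + I*sqrt(32419))) = (-103814 - 8028)/(-439196 + I*sqrt(32419)) = -111842/(-439196 + I*sqrt(32419))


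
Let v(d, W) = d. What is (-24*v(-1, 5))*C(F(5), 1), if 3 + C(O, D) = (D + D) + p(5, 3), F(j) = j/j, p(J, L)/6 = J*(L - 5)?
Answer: -1464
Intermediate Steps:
p(J, L) = 6*J*(-5 + L) (p(J, L) = 6*(J*(L - 5)) = 6*(J*(-5 + L)) = 6*J*(-5 + L))
F(j) = 1
C(O, D) = -63 + 2*D (C(O, D) = -3 + ((D + D) + 6*5*(-5 + 3)) = -3 + (2*D + 6*5*(-2)) = -3 + (2*D - 60) = -3 + (-60 + 2*D) = -63 + 2*D)
(-24*v(-1, 5))*C(F(5), 1) = (-24*(-1))*(-63 + 2*1) = 24*(-63 + 2) = 24*(-61) = -1464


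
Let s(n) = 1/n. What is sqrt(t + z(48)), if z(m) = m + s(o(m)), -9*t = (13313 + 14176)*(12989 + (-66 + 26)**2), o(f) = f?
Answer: I*sqrt(6416585421)/12 ≈ 6675.3*I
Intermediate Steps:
t = -44559669 (t = -(13313 + 14176)*(12989 + (-66 + 26)**2)/9 = -9163*(12989 + (-40)**2)/3 = -9163*(12989 + 1600)/3 = -9163*14589/3 = -1/9*401037021 = -44559669)
z(m) = m + 1/m
sqrt(t + z(48)) = sqrt(-44559669 + (48 + 1/48)) = sqrt(-44559669 + 2305/48) = sqrt(-2138861807/48) = I*sqrt(6416585421)/12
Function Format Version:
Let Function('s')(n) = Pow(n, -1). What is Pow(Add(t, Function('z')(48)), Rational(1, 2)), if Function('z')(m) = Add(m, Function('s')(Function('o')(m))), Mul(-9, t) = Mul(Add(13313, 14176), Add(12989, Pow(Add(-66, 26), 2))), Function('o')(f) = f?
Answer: Mul(Rational(1, 12), I, Pow(6416585421, Rational(1, 2))) ≈ Mul(6675.3, I)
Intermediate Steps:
t = -44559669 (t = Mul(Rational(-1, 9), Mul(Add(13313, 14176), Add(12989, Pow(Add(-66, 26), 2)))) = Mul(Rational(-1, 9), Mul(27489, Add(12989, Pow(-40, 2)))) = Mul(Rational(-1, 9), Mul(27489, Add(12989, 1600))) = Mul(Rational(-1, 9), Mul(27489, 14589)) = Mul(Rational(-1, 9), 401037021) = -44559669)
Function('z')(m) = Add(m, Pow(m, -1))
Pow(Add(t, Function('z')(48)), Rational(1, 2)) = Pow(Add(-44559669, Add(48, Pow(48, -1))), Rational(1, 2)) = Pow(Add(-44559669, Add(48, Rational(1, 48))), Rational(1, 2)) = Pow(Add(-44559669, Rational(2305, 48)), Rational(1, 2)) = Pow(Rational(-2138861807, 48), Rational(1, 2)) = Mul(Rational(1, 12), I, Pow(6416585421, Rational(1, 2)))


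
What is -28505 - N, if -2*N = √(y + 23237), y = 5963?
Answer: -28505 + 10*√73 ≈ -28420.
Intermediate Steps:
N = -10*√73 (N = -√(5963 + 23237)/2 = -10*√73 ≈ -85.440)
-28505 - N = -28505 - (-10)*√73 = -28505 + 10*√73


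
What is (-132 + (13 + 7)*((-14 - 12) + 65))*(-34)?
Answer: -22032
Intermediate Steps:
(-132 + (13 + 7)*((-14 - 12) + 65))*(-34) = (-132 + 20*(-26 + 65))*(-34) = (-132 + 20*39)*(-34) = (-132 + 780)*(-34) = 648*(-34) = -22032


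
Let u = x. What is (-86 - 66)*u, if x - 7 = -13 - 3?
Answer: 1368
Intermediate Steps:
x = -9 (x = 7 + (-13 - 3) = 7 - 16 = -9)
u = -9
(-86 - 66)*u = (-86 - 66)*(-9) = -152*(-9) = 1368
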